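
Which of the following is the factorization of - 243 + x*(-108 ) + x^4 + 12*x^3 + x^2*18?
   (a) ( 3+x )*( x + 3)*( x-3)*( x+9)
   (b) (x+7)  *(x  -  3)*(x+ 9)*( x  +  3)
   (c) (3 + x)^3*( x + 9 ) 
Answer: a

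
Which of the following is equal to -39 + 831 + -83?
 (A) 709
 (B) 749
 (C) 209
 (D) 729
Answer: A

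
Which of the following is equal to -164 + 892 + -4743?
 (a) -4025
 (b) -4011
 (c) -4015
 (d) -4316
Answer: c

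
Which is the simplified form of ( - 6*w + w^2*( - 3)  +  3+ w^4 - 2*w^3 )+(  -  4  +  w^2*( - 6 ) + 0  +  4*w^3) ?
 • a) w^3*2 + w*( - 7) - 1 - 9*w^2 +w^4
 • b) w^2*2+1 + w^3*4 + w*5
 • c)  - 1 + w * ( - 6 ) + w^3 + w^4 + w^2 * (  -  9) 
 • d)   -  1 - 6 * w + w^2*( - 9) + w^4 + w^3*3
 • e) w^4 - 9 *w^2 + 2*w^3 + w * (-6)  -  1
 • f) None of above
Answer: e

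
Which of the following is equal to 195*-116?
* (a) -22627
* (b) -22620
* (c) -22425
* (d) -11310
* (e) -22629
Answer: b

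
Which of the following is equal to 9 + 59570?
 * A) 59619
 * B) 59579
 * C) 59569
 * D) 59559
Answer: B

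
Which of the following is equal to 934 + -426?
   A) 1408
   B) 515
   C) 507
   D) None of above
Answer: D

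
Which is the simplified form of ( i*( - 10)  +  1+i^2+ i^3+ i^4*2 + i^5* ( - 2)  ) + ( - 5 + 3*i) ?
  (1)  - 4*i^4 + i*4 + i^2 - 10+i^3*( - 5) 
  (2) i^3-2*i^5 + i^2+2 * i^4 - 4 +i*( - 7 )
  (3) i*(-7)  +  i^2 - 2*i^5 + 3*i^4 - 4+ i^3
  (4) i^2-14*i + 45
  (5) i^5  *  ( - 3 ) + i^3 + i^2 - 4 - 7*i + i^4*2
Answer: 2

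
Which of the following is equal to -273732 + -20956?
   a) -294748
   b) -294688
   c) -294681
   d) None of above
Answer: b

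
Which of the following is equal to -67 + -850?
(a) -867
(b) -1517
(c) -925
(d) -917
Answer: d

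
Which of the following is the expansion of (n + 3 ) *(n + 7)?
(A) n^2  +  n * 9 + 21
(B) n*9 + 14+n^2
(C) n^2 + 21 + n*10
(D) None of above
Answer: C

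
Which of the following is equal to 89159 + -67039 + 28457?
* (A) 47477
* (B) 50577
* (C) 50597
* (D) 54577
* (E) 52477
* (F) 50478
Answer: B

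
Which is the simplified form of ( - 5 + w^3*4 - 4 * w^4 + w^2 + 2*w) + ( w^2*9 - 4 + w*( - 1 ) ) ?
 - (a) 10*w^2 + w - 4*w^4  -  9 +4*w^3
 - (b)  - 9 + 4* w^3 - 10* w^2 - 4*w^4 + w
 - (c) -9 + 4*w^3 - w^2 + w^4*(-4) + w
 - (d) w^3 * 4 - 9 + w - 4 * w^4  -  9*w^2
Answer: a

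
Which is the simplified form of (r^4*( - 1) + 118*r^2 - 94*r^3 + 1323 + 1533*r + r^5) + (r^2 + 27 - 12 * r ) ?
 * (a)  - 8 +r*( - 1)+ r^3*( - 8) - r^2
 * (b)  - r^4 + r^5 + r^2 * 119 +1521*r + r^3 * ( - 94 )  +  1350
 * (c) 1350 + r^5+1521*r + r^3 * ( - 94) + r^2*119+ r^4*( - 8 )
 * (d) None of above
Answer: b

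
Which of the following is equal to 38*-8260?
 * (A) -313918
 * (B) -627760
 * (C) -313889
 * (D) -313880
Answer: D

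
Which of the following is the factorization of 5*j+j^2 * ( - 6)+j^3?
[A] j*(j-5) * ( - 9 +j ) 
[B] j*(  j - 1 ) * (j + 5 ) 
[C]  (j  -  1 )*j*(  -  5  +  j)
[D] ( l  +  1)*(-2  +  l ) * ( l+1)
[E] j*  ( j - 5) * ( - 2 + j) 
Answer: C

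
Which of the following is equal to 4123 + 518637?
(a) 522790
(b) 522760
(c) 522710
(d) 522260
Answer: b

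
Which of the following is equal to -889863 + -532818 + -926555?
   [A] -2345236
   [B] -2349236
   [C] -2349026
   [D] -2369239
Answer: B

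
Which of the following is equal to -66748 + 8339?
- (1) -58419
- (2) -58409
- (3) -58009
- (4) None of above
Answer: 2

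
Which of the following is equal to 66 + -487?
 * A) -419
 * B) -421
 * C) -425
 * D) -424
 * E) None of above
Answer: B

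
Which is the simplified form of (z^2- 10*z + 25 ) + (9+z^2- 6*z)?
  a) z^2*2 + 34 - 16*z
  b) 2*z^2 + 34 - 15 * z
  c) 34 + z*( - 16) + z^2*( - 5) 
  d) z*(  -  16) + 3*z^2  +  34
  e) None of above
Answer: a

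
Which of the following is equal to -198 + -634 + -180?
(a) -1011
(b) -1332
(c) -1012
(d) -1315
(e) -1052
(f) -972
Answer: c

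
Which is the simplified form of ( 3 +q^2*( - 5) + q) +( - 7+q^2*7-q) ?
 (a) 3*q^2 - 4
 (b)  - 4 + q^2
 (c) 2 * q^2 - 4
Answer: c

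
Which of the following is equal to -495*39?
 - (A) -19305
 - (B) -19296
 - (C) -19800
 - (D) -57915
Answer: A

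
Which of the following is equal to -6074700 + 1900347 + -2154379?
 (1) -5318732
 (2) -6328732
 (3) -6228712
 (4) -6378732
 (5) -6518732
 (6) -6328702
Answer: 2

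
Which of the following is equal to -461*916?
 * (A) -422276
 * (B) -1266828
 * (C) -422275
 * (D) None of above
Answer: A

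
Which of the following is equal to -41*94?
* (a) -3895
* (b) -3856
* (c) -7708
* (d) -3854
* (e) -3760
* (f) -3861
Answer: d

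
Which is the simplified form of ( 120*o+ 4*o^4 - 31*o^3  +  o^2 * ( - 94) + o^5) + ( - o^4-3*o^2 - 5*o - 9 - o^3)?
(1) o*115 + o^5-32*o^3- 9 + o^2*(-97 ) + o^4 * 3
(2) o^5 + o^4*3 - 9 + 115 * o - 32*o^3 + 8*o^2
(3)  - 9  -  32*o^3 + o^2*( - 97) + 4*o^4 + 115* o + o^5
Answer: 1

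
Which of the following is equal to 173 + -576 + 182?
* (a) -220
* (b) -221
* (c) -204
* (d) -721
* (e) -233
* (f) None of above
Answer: b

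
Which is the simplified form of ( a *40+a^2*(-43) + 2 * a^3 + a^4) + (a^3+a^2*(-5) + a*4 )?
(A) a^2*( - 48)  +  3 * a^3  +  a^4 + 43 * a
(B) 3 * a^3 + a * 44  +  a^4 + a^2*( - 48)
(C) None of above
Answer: B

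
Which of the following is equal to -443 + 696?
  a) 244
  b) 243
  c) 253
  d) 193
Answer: c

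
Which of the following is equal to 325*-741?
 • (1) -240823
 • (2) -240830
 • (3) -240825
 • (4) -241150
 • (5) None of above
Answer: 3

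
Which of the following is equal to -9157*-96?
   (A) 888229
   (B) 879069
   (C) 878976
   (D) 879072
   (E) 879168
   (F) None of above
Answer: D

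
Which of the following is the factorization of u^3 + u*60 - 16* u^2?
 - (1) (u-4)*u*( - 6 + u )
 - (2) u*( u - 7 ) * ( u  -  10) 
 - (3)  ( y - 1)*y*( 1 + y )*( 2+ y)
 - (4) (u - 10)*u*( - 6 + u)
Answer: 4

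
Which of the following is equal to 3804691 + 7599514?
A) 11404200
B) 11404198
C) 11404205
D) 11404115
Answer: C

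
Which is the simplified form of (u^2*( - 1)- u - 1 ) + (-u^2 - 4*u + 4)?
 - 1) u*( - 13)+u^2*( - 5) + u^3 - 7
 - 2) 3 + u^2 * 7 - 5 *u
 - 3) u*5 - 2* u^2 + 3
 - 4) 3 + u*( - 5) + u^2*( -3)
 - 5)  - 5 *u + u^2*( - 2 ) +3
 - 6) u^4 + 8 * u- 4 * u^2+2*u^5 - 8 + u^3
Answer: 5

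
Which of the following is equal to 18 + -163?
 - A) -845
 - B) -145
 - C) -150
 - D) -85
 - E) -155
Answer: B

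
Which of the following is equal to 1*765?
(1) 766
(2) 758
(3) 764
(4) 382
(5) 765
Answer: 5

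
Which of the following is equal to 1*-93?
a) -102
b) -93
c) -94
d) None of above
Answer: b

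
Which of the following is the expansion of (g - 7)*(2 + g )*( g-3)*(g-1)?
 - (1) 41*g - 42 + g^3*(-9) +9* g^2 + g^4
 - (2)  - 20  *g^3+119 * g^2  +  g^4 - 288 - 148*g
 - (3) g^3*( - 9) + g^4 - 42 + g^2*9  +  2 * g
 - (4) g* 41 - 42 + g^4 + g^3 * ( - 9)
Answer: 1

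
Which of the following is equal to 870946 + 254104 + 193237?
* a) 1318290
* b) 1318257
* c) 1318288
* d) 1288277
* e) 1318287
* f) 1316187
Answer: e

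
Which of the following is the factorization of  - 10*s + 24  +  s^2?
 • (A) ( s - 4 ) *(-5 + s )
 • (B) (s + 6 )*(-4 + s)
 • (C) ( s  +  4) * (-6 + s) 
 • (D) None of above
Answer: D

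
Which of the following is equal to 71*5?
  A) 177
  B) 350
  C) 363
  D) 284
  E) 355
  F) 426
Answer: E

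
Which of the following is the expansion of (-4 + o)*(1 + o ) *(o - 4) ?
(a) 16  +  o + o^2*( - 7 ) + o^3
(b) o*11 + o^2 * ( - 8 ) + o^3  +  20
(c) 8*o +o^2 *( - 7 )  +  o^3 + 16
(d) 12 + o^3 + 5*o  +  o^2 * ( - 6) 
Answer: c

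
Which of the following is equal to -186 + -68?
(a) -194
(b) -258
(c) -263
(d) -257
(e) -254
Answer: e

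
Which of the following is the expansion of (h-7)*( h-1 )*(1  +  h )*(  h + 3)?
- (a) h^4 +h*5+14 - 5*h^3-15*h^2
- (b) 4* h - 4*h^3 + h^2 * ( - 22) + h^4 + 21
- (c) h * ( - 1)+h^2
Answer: b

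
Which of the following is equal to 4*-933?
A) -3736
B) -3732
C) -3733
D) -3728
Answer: B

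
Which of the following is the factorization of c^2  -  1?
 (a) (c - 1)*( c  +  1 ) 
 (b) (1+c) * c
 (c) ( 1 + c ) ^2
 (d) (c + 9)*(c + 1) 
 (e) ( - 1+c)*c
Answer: a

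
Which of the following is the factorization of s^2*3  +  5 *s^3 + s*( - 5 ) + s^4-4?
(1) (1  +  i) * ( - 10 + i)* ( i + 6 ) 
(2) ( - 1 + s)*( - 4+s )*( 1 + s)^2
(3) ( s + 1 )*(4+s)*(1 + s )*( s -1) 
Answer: 3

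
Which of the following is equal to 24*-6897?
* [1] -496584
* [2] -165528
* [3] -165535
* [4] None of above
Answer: 2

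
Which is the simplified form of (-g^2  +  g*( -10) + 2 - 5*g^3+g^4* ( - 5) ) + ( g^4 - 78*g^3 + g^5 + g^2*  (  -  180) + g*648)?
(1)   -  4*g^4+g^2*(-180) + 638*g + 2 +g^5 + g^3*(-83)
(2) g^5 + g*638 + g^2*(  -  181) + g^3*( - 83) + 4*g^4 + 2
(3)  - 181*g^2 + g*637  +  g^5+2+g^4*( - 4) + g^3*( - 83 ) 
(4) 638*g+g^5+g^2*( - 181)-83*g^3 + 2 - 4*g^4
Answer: 4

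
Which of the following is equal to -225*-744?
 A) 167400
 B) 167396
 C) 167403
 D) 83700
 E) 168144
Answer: A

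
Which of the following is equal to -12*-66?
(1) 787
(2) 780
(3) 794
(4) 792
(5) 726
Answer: 4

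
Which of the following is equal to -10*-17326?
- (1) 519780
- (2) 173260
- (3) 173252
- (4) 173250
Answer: 2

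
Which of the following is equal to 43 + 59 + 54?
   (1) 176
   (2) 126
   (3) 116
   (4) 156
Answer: 4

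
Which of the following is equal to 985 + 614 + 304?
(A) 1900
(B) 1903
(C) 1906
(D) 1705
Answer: B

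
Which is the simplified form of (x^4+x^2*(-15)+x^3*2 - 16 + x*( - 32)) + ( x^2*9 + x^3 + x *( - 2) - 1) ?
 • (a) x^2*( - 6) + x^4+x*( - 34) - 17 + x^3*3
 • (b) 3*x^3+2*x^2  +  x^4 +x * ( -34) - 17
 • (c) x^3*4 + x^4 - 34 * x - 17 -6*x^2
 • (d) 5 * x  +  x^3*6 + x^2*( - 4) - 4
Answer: a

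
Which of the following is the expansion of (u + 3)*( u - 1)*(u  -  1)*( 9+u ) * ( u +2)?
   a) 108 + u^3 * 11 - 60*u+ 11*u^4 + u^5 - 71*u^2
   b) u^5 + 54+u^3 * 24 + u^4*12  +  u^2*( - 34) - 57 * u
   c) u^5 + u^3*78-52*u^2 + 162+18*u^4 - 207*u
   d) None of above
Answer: b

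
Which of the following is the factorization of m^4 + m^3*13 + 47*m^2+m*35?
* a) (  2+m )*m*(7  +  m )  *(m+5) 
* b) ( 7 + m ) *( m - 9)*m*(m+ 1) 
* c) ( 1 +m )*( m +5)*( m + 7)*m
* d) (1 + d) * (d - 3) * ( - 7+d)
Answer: c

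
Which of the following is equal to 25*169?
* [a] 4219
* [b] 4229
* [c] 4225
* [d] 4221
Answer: c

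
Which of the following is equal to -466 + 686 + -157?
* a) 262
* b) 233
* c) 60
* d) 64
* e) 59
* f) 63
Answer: f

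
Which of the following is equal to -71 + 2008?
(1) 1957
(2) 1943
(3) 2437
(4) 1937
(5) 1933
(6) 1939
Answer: 4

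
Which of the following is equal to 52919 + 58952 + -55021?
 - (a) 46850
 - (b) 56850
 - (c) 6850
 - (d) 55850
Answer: b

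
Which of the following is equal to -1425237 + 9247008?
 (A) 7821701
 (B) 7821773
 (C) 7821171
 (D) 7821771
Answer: D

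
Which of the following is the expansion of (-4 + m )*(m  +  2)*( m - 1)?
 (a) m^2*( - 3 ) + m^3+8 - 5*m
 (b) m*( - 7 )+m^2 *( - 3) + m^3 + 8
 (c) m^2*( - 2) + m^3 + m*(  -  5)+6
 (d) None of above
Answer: d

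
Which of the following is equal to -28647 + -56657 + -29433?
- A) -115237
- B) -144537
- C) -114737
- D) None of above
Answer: C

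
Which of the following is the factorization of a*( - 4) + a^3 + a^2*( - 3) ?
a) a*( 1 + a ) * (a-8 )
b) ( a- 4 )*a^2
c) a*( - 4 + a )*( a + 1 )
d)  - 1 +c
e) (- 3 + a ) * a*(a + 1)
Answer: c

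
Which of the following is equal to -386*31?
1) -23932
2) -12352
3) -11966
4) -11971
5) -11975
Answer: 3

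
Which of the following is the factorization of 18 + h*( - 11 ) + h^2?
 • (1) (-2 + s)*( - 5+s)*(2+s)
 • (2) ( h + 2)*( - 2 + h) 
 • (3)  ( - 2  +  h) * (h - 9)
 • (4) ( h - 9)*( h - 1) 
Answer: 3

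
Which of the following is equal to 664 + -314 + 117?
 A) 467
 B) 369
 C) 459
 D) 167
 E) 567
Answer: A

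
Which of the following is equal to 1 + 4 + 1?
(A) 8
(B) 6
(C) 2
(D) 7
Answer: B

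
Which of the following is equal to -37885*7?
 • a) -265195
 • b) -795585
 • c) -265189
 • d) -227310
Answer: a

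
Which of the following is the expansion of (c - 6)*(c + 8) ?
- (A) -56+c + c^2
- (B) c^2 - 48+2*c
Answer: B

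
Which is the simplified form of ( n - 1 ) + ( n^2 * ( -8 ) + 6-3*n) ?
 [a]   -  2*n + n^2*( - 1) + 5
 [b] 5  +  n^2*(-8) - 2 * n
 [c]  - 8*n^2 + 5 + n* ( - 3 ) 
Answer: b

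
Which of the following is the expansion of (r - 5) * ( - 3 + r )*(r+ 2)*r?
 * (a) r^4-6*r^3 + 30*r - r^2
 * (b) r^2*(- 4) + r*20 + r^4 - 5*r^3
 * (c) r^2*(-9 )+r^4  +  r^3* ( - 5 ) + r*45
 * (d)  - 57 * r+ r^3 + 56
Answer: a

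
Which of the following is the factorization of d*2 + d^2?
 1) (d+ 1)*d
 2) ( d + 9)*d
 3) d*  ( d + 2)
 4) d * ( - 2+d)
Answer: 3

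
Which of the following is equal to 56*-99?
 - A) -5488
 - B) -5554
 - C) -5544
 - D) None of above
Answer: C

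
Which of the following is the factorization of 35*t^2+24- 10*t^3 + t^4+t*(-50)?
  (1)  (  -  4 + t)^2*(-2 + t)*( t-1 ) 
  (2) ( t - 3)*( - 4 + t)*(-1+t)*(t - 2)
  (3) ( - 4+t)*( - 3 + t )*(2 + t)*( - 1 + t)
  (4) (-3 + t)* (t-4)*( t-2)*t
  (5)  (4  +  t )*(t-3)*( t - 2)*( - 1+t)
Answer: 2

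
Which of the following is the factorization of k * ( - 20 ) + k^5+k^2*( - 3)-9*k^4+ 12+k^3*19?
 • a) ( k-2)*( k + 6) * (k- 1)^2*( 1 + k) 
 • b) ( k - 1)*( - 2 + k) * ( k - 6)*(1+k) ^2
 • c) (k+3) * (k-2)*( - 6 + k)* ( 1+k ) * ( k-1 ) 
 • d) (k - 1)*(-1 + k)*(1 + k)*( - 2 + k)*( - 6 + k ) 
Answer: d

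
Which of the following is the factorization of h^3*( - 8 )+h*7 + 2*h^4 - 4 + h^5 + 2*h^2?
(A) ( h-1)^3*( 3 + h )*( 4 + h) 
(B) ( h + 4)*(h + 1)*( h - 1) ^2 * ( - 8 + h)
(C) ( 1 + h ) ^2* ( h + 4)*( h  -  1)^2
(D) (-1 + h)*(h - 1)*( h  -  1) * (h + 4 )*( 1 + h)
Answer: D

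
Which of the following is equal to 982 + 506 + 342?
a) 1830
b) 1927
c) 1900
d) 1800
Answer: a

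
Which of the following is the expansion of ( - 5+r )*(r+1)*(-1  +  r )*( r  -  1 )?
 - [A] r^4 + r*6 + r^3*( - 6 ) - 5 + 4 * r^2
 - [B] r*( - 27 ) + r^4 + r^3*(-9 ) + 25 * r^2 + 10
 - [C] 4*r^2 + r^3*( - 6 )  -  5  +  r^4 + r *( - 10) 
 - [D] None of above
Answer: A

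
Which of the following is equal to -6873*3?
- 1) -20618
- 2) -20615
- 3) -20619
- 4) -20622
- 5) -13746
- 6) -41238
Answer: 3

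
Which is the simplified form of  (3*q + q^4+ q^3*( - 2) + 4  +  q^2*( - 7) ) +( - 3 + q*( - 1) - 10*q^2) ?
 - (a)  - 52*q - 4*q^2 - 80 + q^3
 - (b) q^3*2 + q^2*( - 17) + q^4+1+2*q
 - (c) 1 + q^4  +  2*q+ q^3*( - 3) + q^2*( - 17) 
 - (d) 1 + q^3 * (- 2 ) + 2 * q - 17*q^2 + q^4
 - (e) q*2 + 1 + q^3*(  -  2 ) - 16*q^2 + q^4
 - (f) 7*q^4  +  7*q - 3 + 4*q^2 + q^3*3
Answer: d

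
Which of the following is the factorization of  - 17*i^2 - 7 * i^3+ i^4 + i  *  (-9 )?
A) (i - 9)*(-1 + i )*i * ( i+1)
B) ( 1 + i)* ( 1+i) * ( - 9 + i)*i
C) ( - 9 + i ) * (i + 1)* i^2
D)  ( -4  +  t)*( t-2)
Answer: B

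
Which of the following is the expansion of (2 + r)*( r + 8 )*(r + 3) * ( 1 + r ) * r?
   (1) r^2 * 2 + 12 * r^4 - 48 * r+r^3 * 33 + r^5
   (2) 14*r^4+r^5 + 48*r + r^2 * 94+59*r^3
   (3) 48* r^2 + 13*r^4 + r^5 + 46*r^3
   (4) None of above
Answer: 2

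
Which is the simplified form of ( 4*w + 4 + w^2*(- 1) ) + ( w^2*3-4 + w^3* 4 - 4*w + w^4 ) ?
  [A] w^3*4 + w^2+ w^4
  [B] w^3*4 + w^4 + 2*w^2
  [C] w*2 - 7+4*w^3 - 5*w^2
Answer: B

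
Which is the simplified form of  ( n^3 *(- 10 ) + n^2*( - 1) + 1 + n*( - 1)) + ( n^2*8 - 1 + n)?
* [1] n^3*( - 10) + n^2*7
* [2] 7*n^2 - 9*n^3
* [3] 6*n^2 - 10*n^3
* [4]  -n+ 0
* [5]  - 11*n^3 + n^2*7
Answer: 1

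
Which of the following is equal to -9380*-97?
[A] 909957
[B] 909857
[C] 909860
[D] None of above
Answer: C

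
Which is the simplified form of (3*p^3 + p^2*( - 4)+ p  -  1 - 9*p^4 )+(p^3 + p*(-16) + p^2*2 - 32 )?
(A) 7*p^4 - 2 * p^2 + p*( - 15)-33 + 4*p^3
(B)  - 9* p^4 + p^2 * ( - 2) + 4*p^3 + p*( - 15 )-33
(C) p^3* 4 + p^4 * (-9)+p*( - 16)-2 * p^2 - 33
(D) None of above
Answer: B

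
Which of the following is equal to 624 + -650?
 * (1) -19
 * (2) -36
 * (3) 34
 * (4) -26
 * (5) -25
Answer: 4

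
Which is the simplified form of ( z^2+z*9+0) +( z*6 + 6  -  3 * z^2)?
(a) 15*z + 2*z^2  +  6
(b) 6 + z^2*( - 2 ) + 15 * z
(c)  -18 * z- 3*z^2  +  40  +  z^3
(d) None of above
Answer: b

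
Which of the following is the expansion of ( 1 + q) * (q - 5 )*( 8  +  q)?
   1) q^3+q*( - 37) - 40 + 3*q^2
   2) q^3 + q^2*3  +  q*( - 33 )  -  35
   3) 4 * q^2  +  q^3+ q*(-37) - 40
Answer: 3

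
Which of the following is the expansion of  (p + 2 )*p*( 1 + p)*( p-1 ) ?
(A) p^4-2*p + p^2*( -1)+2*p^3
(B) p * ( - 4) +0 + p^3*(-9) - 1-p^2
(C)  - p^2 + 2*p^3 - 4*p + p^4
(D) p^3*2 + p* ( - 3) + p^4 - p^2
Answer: A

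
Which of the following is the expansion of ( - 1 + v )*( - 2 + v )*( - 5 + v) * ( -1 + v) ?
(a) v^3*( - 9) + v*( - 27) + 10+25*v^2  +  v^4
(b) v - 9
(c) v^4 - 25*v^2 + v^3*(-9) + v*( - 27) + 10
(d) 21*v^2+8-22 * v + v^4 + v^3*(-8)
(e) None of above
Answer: a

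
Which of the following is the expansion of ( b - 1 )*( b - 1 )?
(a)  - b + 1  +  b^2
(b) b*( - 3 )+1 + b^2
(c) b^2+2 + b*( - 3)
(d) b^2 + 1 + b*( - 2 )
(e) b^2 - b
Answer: d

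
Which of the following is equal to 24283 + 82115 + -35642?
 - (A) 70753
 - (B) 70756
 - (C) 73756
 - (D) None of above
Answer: B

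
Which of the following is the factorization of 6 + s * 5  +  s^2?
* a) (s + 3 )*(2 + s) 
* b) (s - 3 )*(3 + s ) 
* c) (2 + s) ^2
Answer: a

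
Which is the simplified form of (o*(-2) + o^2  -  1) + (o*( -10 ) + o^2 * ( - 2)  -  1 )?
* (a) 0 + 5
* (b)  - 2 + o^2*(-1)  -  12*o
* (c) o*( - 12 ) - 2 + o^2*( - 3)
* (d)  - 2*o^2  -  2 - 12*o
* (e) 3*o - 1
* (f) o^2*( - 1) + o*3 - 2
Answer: b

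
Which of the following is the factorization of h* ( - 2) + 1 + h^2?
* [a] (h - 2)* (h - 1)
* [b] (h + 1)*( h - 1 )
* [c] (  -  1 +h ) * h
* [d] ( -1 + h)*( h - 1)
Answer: d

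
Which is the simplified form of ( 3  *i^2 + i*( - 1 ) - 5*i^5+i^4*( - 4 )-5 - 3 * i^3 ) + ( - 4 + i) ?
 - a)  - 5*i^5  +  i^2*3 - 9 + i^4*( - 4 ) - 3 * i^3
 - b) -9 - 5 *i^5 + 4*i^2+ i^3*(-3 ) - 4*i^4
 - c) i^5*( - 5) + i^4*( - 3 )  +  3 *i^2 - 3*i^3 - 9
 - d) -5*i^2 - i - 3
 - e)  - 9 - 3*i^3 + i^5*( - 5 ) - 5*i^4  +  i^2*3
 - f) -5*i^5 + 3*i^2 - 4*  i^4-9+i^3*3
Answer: a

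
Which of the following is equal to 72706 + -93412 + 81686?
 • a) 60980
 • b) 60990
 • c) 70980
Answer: a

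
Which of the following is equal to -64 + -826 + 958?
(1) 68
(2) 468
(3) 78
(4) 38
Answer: 1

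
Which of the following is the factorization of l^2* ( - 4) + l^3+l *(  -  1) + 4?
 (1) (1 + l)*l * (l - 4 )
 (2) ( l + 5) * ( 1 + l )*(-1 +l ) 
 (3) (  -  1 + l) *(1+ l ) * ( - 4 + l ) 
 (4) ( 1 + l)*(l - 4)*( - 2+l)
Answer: 3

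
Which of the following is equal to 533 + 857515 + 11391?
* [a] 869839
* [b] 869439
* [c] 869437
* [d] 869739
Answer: b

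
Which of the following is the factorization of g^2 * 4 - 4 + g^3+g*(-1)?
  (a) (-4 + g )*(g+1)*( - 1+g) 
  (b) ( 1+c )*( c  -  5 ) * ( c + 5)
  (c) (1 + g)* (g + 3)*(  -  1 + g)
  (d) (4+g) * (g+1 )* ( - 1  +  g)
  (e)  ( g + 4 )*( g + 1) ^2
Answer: d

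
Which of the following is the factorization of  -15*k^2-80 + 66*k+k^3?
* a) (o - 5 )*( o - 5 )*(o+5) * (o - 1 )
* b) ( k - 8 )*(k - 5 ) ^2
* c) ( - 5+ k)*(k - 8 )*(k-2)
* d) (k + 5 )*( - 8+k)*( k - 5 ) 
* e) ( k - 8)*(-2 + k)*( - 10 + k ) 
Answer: c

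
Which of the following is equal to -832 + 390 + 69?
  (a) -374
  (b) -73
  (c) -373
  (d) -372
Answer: c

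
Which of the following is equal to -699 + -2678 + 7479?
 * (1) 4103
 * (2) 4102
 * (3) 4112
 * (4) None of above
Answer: 2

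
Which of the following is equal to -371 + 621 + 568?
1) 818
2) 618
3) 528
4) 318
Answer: 1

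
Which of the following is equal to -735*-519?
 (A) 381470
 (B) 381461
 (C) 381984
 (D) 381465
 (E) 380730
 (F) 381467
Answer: D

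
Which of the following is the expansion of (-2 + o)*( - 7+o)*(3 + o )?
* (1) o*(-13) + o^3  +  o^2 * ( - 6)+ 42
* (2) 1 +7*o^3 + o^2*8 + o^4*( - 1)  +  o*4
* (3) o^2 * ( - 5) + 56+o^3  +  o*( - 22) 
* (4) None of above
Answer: 1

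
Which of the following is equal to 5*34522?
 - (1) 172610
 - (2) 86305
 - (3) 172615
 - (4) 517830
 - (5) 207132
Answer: 1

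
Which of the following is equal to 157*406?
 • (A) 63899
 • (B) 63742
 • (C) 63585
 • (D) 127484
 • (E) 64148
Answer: B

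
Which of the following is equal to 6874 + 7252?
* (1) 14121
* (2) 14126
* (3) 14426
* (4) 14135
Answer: 2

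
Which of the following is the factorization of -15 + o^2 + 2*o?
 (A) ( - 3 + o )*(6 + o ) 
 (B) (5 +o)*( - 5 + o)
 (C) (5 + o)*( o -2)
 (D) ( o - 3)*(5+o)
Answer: D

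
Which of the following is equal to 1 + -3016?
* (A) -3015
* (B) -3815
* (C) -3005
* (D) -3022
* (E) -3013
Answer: A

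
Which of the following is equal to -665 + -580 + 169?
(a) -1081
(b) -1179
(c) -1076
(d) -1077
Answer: c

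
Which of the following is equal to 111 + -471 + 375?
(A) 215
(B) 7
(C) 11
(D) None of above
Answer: D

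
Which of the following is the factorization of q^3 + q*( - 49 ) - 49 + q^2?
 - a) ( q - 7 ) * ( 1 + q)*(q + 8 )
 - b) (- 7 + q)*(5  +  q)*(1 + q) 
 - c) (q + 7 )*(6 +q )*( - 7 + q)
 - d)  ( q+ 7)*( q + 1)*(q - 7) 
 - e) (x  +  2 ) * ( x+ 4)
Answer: d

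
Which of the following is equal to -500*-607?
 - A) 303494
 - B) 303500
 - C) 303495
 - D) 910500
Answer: B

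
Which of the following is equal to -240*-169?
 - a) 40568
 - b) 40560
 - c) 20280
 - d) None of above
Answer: b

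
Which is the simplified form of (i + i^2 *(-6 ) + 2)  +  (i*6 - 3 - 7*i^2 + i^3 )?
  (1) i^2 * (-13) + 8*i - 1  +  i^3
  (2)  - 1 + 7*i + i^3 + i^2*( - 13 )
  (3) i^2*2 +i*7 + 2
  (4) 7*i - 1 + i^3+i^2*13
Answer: 2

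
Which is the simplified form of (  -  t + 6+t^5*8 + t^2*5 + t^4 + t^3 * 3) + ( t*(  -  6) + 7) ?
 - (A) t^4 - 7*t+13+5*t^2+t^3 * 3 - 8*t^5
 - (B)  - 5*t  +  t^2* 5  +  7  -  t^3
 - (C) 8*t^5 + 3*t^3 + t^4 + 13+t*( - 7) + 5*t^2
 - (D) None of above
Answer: C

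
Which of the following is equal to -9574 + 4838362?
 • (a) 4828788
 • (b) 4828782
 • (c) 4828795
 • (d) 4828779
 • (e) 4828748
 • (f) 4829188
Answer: a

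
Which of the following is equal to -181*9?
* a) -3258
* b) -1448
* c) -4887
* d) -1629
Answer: d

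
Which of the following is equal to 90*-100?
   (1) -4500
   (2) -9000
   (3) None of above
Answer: 2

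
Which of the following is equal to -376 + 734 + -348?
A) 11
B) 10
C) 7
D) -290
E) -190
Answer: B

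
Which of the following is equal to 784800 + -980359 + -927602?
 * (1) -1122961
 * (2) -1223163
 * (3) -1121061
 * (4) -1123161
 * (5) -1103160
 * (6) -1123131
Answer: 4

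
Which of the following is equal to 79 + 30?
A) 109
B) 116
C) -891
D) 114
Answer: A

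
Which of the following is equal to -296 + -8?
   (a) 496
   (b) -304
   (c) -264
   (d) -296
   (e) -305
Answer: b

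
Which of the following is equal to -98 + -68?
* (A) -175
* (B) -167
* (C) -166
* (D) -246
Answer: C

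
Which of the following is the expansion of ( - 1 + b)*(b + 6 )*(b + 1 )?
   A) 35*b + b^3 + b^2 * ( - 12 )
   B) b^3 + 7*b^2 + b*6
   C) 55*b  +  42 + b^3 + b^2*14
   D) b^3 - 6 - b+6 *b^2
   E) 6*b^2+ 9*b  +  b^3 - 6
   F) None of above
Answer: D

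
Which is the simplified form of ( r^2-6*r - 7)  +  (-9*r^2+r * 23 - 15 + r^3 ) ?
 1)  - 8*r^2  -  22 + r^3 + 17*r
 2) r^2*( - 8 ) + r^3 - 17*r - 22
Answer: 1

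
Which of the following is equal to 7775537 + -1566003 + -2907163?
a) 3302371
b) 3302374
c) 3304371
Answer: a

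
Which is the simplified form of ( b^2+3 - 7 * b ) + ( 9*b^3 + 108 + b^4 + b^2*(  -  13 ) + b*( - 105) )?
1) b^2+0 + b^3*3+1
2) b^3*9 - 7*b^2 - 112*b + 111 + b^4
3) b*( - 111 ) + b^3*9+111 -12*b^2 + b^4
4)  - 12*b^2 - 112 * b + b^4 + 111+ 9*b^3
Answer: 4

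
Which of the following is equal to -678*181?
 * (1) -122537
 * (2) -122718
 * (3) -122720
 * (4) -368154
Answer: 2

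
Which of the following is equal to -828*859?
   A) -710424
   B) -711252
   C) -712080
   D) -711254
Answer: B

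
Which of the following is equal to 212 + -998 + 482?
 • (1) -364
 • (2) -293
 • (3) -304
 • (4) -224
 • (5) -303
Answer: 3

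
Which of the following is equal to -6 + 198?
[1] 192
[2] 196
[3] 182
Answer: 1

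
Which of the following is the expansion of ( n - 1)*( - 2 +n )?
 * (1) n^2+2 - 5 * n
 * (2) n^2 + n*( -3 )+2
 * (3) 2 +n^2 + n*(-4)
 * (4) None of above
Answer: 2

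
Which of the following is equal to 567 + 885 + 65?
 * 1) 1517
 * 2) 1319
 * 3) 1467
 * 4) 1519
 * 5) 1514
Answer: 1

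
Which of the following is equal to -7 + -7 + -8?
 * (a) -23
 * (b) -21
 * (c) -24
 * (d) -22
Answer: d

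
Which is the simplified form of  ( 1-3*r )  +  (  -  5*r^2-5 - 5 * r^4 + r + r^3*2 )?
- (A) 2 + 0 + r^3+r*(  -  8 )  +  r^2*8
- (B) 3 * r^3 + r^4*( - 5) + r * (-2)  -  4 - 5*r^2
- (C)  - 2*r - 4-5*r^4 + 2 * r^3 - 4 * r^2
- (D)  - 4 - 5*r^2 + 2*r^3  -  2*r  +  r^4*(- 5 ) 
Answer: D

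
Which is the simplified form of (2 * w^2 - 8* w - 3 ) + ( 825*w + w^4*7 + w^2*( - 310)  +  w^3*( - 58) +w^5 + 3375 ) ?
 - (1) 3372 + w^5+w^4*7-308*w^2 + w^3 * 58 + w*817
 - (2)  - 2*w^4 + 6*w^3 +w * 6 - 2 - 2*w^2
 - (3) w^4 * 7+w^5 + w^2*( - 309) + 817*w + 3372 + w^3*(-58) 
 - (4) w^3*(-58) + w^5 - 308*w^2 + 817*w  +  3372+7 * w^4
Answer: 4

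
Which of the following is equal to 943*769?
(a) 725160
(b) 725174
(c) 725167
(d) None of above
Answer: c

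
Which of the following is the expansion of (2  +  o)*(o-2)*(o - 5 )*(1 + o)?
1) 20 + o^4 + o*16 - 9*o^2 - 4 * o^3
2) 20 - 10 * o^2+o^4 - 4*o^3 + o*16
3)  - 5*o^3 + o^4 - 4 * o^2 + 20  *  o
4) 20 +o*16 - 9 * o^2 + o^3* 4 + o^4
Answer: 1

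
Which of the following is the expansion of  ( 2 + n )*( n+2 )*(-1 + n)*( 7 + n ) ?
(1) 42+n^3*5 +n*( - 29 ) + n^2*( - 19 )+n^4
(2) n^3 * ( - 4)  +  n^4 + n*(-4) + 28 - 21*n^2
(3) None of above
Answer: 3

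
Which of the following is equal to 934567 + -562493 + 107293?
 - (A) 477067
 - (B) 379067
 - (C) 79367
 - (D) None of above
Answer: D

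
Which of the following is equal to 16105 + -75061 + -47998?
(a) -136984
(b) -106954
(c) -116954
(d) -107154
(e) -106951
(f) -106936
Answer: b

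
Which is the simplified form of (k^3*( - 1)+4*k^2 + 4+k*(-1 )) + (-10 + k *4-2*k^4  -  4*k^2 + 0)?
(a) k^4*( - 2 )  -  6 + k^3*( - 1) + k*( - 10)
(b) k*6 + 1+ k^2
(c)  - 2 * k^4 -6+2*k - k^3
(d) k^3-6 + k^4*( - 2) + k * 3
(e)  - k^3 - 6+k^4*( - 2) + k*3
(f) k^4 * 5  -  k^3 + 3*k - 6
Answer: e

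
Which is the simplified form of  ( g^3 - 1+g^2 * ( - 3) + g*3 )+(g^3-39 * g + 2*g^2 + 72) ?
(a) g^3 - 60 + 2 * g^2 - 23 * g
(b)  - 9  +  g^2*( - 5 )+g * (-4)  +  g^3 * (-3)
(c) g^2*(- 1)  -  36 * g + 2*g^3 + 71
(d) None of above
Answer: c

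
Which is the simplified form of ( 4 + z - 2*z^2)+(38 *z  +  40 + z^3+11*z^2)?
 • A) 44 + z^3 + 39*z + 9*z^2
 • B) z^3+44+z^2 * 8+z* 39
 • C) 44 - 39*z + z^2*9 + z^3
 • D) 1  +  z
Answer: A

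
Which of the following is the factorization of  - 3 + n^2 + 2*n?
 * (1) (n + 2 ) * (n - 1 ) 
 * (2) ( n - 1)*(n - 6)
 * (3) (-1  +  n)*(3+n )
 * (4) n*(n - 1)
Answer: 3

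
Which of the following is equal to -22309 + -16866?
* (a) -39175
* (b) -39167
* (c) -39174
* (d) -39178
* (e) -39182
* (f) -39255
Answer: a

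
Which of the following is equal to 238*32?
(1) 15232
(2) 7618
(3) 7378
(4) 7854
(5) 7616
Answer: 5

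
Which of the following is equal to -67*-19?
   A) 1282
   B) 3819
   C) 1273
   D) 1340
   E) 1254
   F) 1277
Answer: C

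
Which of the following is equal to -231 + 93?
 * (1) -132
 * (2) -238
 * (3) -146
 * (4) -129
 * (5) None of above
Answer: 5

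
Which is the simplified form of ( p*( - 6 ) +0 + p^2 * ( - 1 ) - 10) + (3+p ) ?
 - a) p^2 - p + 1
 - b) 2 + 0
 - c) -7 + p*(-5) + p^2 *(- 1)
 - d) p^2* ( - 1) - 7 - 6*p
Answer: c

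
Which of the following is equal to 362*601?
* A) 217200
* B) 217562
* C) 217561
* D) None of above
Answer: B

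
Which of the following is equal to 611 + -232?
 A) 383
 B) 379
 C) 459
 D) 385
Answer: B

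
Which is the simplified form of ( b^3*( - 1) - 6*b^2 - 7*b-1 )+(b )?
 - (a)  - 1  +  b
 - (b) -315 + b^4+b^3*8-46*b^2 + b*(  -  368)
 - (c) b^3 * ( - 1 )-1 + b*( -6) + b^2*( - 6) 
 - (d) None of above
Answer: c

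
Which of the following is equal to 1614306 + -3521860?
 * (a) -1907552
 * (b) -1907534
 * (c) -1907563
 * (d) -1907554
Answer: d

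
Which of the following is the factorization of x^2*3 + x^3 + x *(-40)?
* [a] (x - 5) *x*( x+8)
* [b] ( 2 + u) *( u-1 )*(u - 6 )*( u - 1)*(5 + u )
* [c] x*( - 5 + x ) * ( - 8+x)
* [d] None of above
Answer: a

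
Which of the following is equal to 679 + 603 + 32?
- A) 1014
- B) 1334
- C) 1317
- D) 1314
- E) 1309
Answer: D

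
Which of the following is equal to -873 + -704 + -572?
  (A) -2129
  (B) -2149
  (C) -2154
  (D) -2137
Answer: B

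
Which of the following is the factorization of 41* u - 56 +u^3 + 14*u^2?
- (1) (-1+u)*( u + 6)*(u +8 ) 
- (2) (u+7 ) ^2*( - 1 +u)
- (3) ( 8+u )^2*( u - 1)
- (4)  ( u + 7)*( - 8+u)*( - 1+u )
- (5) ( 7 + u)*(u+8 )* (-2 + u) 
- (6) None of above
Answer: 6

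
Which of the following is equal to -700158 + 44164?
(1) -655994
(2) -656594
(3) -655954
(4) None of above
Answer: 1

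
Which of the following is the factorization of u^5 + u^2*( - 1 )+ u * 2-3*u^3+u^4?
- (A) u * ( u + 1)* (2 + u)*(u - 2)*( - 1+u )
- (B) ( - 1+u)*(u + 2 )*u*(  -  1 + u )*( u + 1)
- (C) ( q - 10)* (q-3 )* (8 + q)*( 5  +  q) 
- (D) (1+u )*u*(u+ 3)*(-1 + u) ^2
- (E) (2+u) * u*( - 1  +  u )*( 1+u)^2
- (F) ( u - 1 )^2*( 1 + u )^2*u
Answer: B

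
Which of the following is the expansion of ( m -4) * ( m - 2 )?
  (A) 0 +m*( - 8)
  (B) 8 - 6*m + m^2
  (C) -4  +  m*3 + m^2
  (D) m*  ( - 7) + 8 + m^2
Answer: B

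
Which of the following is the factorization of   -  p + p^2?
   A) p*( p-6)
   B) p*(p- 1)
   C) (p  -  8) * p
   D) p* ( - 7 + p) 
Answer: B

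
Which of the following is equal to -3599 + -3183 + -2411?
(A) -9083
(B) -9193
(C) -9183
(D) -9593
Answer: B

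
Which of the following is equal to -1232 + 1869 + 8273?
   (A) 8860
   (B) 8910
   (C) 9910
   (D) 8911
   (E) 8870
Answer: B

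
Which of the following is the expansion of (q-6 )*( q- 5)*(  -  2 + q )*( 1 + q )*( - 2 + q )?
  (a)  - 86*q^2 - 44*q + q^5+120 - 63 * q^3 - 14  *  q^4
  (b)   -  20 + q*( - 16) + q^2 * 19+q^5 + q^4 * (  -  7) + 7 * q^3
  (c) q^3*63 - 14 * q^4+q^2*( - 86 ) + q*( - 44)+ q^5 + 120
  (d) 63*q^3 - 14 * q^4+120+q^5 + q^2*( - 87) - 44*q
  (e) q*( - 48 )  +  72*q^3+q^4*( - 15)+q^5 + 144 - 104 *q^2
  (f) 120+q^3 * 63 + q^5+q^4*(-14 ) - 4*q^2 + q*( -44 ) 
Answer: c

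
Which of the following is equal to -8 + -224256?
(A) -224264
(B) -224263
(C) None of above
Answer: A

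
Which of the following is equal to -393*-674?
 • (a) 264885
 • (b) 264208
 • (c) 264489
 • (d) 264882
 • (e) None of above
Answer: d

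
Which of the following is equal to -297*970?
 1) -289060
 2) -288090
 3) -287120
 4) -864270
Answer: 2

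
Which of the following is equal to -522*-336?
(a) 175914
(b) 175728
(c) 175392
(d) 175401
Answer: c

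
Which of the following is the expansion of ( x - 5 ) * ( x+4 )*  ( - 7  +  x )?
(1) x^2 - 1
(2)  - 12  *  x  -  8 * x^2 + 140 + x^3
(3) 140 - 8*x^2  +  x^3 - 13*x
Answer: 3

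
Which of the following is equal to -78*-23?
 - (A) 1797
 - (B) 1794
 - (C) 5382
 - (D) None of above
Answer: B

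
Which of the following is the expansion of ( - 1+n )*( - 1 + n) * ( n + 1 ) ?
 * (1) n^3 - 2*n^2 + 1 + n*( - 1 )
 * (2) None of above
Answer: 2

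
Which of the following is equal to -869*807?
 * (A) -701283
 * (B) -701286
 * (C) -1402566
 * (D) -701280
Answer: A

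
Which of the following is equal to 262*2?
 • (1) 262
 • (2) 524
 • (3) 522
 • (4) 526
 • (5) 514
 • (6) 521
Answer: 2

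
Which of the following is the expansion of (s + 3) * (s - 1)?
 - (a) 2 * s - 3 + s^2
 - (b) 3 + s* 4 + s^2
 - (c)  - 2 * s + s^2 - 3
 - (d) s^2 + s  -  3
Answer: a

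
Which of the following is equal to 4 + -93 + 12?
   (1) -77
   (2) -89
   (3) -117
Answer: 1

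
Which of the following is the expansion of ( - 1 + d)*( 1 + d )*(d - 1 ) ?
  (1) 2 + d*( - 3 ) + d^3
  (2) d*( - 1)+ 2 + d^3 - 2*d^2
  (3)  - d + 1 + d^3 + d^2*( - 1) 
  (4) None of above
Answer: 3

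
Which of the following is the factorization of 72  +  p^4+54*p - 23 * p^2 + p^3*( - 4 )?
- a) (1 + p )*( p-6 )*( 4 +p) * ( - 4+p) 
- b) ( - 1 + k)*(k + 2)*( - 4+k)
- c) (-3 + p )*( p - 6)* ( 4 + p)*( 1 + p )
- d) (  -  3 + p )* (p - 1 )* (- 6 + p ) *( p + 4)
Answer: c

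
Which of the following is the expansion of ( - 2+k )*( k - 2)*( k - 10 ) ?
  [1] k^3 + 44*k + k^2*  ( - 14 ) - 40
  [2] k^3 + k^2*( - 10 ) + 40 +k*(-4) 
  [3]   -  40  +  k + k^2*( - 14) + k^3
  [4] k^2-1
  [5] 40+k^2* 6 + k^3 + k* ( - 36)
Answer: 1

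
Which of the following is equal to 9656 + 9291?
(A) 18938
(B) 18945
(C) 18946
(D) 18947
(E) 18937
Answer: D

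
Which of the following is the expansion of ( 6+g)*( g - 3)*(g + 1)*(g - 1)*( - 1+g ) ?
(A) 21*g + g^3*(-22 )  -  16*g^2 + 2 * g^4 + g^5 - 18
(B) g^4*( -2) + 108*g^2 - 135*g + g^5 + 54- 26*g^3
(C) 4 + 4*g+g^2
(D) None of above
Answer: D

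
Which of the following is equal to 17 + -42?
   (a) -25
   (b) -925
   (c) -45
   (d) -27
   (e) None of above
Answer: a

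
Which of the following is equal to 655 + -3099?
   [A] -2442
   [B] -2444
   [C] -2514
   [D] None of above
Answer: B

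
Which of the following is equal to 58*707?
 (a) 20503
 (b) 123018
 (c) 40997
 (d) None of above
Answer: d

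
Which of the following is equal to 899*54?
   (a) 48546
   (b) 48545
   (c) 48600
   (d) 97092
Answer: a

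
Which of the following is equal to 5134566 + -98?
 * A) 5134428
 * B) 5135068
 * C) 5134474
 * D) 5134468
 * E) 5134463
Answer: D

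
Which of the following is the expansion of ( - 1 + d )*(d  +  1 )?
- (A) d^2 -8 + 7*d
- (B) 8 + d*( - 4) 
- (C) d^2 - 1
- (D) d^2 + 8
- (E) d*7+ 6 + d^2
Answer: C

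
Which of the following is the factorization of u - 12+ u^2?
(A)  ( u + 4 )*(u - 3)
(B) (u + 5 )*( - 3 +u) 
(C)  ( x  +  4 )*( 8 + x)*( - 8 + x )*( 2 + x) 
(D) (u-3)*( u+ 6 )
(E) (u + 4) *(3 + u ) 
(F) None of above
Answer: A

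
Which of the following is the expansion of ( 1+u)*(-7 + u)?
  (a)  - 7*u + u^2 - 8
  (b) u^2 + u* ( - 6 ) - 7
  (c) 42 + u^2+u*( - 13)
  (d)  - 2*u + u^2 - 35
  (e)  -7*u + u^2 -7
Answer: b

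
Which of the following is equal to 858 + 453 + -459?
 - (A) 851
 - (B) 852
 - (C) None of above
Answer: B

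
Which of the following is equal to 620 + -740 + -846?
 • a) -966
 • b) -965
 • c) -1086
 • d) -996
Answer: a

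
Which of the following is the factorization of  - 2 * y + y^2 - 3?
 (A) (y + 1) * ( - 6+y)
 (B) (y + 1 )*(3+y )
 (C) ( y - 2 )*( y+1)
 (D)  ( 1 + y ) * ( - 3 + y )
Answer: D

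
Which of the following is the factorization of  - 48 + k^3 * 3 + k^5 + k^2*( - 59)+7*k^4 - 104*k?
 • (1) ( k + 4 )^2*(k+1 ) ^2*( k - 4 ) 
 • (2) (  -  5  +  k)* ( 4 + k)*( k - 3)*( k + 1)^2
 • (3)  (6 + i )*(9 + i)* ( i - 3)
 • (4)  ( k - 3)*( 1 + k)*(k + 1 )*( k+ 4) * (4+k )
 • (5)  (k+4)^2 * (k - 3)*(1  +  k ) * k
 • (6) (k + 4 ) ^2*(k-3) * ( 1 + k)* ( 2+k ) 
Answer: 4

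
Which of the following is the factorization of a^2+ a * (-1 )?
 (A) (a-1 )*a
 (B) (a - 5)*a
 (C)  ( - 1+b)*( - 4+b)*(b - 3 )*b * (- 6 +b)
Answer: A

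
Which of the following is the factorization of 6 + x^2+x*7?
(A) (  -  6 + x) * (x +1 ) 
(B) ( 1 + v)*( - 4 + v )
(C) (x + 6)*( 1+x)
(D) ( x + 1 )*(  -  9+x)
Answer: C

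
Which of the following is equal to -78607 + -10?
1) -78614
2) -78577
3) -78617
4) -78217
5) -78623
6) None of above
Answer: 3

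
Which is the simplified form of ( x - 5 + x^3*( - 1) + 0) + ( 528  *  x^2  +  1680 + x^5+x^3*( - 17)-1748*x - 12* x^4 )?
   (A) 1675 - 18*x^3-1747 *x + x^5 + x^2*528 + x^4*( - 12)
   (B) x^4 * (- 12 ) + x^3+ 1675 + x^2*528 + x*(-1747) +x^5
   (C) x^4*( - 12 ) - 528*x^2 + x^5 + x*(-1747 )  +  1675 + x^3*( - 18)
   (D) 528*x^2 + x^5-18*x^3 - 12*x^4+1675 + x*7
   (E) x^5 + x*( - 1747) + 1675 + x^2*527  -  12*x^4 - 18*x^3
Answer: A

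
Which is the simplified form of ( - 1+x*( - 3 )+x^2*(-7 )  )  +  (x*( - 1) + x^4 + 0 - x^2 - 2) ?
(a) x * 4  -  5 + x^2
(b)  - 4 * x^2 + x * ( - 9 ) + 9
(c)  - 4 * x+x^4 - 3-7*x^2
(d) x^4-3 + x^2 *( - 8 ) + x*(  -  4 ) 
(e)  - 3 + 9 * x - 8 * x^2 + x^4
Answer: d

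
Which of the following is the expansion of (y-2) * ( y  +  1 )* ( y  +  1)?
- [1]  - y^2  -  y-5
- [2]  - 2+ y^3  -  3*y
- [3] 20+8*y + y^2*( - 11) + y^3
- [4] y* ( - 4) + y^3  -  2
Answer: 2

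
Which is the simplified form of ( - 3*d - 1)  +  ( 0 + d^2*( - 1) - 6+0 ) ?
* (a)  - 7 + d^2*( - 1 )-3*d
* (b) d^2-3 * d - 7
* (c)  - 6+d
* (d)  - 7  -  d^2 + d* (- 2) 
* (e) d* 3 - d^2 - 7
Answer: a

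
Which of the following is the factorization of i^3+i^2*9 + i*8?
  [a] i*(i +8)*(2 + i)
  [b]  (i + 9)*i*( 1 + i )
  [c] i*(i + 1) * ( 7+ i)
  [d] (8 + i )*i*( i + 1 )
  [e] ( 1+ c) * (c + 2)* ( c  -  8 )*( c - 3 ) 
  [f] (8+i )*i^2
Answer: d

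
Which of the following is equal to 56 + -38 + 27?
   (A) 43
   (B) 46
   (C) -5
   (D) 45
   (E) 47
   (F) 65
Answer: D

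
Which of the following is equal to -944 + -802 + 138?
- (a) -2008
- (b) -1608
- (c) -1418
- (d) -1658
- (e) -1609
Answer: b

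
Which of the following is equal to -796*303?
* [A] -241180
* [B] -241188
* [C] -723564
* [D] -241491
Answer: B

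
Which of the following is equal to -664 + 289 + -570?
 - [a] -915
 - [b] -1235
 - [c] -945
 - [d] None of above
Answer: c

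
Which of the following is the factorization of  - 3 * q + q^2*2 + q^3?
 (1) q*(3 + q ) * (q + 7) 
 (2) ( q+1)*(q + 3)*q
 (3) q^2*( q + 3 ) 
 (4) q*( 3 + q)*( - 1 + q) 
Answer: 4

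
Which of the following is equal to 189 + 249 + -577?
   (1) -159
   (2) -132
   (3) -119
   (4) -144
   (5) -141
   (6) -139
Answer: 6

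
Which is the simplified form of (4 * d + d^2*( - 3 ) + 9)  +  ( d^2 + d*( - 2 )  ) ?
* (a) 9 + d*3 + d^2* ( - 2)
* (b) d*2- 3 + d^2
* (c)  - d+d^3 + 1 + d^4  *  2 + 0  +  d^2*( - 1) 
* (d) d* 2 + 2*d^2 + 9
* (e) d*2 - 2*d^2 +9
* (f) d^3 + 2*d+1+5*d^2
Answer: e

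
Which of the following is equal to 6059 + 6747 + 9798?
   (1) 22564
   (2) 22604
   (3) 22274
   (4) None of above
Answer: 2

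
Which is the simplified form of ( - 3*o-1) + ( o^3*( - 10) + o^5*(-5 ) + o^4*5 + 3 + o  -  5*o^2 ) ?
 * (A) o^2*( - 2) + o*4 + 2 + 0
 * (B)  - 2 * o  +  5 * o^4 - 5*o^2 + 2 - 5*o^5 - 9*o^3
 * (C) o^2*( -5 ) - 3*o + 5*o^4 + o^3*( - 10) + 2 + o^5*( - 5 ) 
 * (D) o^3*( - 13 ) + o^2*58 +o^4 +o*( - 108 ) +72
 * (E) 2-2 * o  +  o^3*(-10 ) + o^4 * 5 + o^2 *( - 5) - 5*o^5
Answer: E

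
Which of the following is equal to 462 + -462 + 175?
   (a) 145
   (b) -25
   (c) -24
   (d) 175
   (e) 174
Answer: d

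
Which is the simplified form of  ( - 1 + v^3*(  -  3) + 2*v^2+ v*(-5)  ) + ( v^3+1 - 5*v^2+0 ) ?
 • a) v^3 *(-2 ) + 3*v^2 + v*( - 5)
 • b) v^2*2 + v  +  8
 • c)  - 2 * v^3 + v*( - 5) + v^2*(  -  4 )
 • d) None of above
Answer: d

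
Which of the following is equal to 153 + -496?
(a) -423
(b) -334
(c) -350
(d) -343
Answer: d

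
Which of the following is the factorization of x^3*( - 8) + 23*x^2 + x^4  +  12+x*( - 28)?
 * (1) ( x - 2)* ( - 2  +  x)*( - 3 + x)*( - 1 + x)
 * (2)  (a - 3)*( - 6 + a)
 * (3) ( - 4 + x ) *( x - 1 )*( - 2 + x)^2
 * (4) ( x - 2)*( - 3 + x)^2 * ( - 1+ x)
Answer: 1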